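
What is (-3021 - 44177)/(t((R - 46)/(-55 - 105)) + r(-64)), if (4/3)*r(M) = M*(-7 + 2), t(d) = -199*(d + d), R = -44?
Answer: -377584/129 ≈ -2927.0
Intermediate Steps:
t(d) = -398*d
r(M) = -15*M/4 (r(M) = 3*(M*(-7 + 2))/4 = 3*(M*(-5))/4 = 3*(-5*M)/4 = -15*M/4)
(-3021 - 44177)/(t((R - 46)/(-55 - 105)) + r(-64)) = (-3021 - 44177)/(-398*(-44 - 46)/(-55 - 105) - 15/4*(-64)) = -47198/(-(-35820)/(-160) + 240) = -47198/(-(-35820)*(-1)/160 + 240) = -47198/(-398*9/16 + 240) = -47198/(-1791/8 + 240) = -47198/129/8 = -47198*8/129 = -377584/129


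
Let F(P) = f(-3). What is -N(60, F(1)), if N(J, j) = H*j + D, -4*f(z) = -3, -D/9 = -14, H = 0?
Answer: -126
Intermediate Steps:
D = 126 (D = -9*(-14) = 126)
f(z) = ¾ (f(z) = -¼*(-3) = ¾)
F(P) = ¾
N(J, j) = 126 (N(J, j) = 0*j + 126 = 0 + 126 = 126)
-N(60, F(1)) = -1*126 = -126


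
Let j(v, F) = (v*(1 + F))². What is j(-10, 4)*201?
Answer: 502500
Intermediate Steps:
j(v, F) = v²*(1 + F)²
j(-10, 4)*201 = ((-10)²*(1 + 4)²)*201 = (100*5²)*201 = (100*25)*201 = 2500*201 = 502500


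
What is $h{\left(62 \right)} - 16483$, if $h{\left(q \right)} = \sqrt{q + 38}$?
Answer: $-16473$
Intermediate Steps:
$h{\left(q \right)} = \sqrt{38 + q}$
$h{\left(62 \right)} - 16483 = \sqrt{38 + 62} - 16483 = \sqrt{100} - 16483 = 10 - 16483 = -16473$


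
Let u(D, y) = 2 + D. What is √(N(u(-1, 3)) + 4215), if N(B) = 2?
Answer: √4217 ≈ 64.938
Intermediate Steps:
√(N(u(-1, 3)) + 4215) = √(2 + 4215) = √4217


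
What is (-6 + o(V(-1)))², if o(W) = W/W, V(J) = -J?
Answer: 25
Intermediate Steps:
o(W) = 1
(-6 + o(V(-1)))² = (-6 + 1)² = (-5)² = 25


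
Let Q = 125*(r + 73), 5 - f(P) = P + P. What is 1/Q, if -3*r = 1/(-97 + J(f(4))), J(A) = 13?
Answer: 252/2299625 ≈ 0.00010958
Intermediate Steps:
f(P) = 5 - 2*P (f(P) = 5 - (P + P) = 5 - 2*P)
r = 1/252 (r = -1/(3*(-97 + 13)) = -1/3/(-84) = -1/3*(-1/84) = 1/252 ≈ 0.0039683)
Q = 2299625/252 (Q = 125*(1/252 + 73) = 125*(18397/252) = 2299625/252 ≈ 9125.5)
1/Q = 1/(2299625/252) = 252/2299625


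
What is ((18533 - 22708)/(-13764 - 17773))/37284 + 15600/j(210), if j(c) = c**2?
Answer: 20381180047/57615449892 ≈ 0.35374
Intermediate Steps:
((18533 - 22708)/(-13764 - 17773))/37284 + 15600/j(210) = ((18533 - 22708)/(-13764 - 17773))/37284 + 15600/(210**2) = -4175/(-31537)*(1/37284) + 15600/44100 = -4175*(-1/31537)*(1/37284) + 15600*(1/44100) = (4175/31537)*(1/37284) + 52/147 = 4175/1175825508 + 52/147 = 20381180047/57615449892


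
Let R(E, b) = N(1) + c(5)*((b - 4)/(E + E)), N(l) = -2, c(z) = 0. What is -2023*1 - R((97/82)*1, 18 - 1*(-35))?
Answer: -2021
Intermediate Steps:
R(E, b) = -2 (R(E, b) = -2 + 0*((b - 4)/(E + E)) = -2 + 0*((-4 + b)/((2*E))) = -2 + 0*((-4 + b)*(1/(2*E))) = -2 + 0*((-4 + b)/(2*E)) = -2 + 0 = -2)
-2023*1 - R((97/82)*1, 18 - 1*(-35)) = -2023*1 - 1*(-2) = -2023 + 2 = -2021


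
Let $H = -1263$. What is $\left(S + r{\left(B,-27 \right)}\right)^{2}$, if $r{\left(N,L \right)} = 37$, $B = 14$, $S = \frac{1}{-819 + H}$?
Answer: $\frac{5934083089}{4334724} \approx 1369.0$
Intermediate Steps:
$S = - \frac{1}{2082}$ ($S = \frac{1}{-819 - 1263} = \frac{1}{-2082} = - \frac{1}{2082} \approx -0.00048031$)
$\left(S + r{\left(B,-27 \right)}\right)^{2} = \left(- \frac{1}{2082} + 37\right)^{2} = \left(\frac{77033}{2082}\right)^{2} = \frac{5934083089}{4334724}$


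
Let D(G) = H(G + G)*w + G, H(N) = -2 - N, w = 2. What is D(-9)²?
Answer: 529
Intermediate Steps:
D(G) = -4 - 3*G (D(G) = (-2 - (G + G))*2 + G = (-2 - 2*G)*2 + G = (-4 - 4*G) + G = -4 - 3*G)
D(-9)² = (-4 - 3*(-9))² = (-4 + 27)² = 23² = 529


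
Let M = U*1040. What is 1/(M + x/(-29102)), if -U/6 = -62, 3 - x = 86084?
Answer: 29102/11259067841 ≈ 2.5848e-6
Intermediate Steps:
x = -86081 (x = 3 - 1*86084 = 3 - 86084 = -86081)
U = 372 (U = -6*(-62) = 372)
M = 386880 (M = 372*1040 = 386880)
1/(M + x/(-29102)) = 1/(386880 - 86081/(-29102)) = 1/(386880 - 86081*(-1/29102)) = 1/(386880 + 86081/29102) = 1/(11259067841/29102) = 29102/11259067841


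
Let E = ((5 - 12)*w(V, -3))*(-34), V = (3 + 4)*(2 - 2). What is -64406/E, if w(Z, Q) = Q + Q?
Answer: 32203/714 ≈ 45.102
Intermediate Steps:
V = 0 (V = 7*0 = 0)
w(Z, Q) = 2*Q
E = -1428 (E = ((5 - 12)*(2*(-3)))*(-34) = -7*(-6)*(-34) = 42*(-34) = -1428)
-64406/E = -64406/(-1428) = -64406*(-1/1428) = 32203/714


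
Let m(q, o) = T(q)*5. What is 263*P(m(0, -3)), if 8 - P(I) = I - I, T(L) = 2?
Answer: 2104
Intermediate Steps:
m(q, o) = 10 (m(q, o) = 2*5 = 10)
P(I) = 8 (P(I) = 8 - (I - I) = 8 - 1*0 = 8 + 0 = 8)
263*P(m(0, -3)) = 263*8 = 2104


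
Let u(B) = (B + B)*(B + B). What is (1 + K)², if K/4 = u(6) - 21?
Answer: 243049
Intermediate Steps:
u(B) = 4*B² (u(B) = (2*B)*(2*B) = 4*B²)
K = 492 (K = 4*(4*6² - 21) = 4*(4*36 - 21) = 4*(144 - 21) = 4*123 = 492)
(1 + K)² = (1 + 492)² = 493² = 243049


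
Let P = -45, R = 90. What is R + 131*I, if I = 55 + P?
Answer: 1400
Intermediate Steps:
I = 10 (I = 55 - 45 = 10)
R + 131*I = 90 + 131*10 = 90 + 1310 = 1400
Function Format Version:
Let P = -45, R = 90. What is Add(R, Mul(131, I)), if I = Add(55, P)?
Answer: 1400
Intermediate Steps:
I = 10 (I = Add(55, -45) = 10)
Add(R, Mul(131, I)) = Add(90, Mul(131, 10)) = Add(90, 1310) = 1400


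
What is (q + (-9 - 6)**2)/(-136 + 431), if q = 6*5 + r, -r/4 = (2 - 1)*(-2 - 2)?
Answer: 271/295 ≈ 0.91864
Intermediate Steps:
r = 16 (r = -4*(2 - 1)*(-2 - 2) = -4*(-4) = 16)
q = 46 (q = 6*5 + 16 = 30 + 16 = 46)
(q + (-9 - 6)**2)/(-136 + 431) = (46 + (-9 - 6)**2)/(-136 + 431) = (46 + (-15)**2)/295 = (46 + 225)*(1/295) = 271*(1/295) = 271/295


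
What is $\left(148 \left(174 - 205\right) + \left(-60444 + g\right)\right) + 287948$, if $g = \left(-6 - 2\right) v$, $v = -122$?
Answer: $223892$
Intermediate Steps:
$g = 976$ ($g = \left(-6 - 2\right) \left(-122\right) = \left(-8\right) \left(-122\right) = 976$)
$\left(148 \left(174 - 205\right) + \left(-60444 + g\right)\right) + 287948 = \left(148 \left(174 - 205\right) + \left(-60444 + 976\right)\right) + 287948 = \left(148 \left(-31\right) - 59468\right) + 287948 = \left(-4588 - 59468\right) + 287948 = -64056 + 287948 = 223892$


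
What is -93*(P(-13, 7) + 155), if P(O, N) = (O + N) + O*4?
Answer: -9021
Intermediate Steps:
P(O, N) = N + 5*O (P(O, N) = (N + O) + 4*O = N + 5*O)
-93*(P(-13, 7) + 155) = -93*((7 + 5*(-13)) + 155) = -93*((7 - 65) + 155) = -93*(-58 + 155) = -93*97 = -9021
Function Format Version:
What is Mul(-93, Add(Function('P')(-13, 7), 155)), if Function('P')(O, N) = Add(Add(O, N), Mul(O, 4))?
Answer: -9021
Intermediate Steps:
Function('P')(O, N) = Add(N, Mul(5, O)) (Function('P')(O, N) = Add(Add(N, O), Mul(4, O)) = Add(N, Mul(5, O)))
Mul(-93, Add(Function('P')(-13, 7), 155)) = Mul(-93, Add(Add(7, Mul(5, -13)), 155)) = Mul(-93, Add(Add(7, -65), 155)) = Mul(-93, Add(-58, 155)) = Mul(-93, 97) = -9021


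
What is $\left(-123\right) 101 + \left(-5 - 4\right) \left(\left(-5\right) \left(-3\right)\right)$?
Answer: $-12558$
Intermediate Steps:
$\left(-123\right) 101 + \left(-5 - 4\right) \left(\left(-5\right) \left(-3\right)\right) = -12423 - 135 = -12558$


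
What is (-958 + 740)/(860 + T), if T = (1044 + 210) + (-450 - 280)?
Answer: -109/692 ≈ -0.15751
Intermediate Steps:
T = 524 (T = 1254 - 730 = 524)
(-958 + 740)/(860 + T) = (-958 + 740)/(860 + 524) = -218/1384 = -218*1/1384 = -109/692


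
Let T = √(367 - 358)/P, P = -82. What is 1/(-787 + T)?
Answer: -82/64537 ≈ -0.0012706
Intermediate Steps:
T = -3/82 (T = √(367 - 358)/(-82) = √9*(-1/82) = 3*(-1/82) = -3/82 ≈ -0.036585)
1/(-787 + T) = 1/(-787 - 3/82) = 1/(-64537/82) = -82/64537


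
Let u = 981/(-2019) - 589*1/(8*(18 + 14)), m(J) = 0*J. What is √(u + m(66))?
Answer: I*√323113357/10768 ≈ 1.6693*I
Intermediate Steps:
m(J) = 0
u = -480109/172288 (u = 981*(-1/2019) - 589/(8*32) = -327/673 - 589/256 = -480109/172288 ≈ -2.7867)
√(u + m(66)) = √(-480109/172288 + 0) = √(-480109/172288) = I*√323113357/10768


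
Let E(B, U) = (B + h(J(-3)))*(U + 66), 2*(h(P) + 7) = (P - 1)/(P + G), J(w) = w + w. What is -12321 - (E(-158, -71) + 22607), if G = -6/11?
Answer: -5148047/144 ≈ -35750.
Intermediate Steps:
J(w) = 2*w
G = -6/11 (G = -6*1/11 = -6/11 ≈ -0.54545)
h(P) = -7 + (-1 + P)/(2*(-6/11 + P)) (h(P) = -7 + ((P - 1)/(P - 6/11))/2 = -7 + ((-1 + P)/(-6/11 + P))/2 = -7 + (-1 + P)/(2*(-6/11 + P)))
E(B, U) = (66 + U)*(-931/144 + B) (E(B, U) = (B + (73 - 286*(-3))/(2*(-6 + 11*(2*(-3)))))*(U + 66) = (B + (73 - 143*(-6))/(2*(-6 + 11*(-6))))*(66 + U) = (B + (73 + 858)/(2*(-6 - 66)))*(66 + U) = (B + (½)*931/(-72))*(66 + U) = (B + (½)*(-1/72)*931)*(66 + U) = (B - 931/144)*(66 + U) = (-931/144 + B)*(66 + U) = (66 + U)*(-931/144 + B))
-12321 - (E(-158, -71) + 22607) = -12321 - ((-10241/24 + 66*(-158) - 931/144*(-71) - 158*(-71)) + 22607) = -12321 - ((-10241/24 - 10428 + 66101/144 + 11218) + 22607) = -12321 - (118415/144 + 22607) = -12321 - 1*3373823/144 = -12321 - 3373823/144 = -5148047/144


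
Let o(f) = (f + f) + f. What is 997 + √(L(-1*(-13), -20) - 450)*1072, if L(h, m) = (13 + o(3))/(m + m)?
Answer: 997 + 536*I*√45055/5 ≈ 997.0 + 22754.0*I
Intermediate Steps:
o(f) = 3*f (o(f) = 2*f + f = 3*f)
L(h, m) = 11/m (L(h, m) = (13 + 3*3)/(m + m) = (13 + 9)/((2*m)) = 22*(1/(2*m)) = 11/m)
997 + √(L(-1*(-13), -20) - 450)*1072 = 997 + √(11/(-20) - 450)*1072 = 997 + √(11*(-1/20) - 450)*1072 = 997 + √(-11/20 - 450)*1072 = 997 + √(-9011/20)*1072 = 997 + (I*√45055/10)*1072 = 997 + 536*I*√45055/5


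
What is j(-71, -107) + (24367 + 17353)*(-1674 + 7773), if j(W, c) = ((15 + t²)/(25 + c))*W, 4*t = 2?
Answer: 83459696171/328 ≈ 2.5445e+8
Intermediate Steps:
t = ½ (t = (¼)*2 = ½ ≈ 0.50000)
j(W, c) = 61*W/(4*(25 + c)) (j(W, c) = ((15 + (½)²)/(25 + c))*W = ((15 + ¼)/(25 + c))*W = (61/(4*(25 + c)))*W = 61*W/(4*(25 + c)))
j(-71, -107) + (24367 + 17353)*(-1674 + 7773) = (61/4)*(-71)/(25 - 107) + (24367 + 17353)*(-1674 + 7773) = (61/4)*(-71)/(-82) + 41720*6099 = (61/4)*(-71)*(-1/82) + 254450280 = 4331/328 + 254450280 = 83459696171/328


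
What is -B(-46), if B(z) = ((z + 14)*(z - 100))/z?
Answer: 2336/23 ≈ 101.57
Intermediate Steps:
B(z) = (-100 + z)*(14 + z)/z (B(z) = ((14 + z)*(-100 + z))/z = ((-100 + z)*(14 + z))/z = (-100 + z)*(14 + z)/z)
-B(-46) = -(-86 - 46 - 1400/(-46)) = -(-86 - 46 - 1400*(-1/46)) = -(-86 - 46 + 700/23) = -1*(-2336/23) = 2336/23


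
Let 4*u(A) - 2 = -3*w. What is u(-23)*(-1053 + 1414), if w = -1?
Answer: 1805/4 ≈ 451.25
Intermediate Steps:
u(A) = 5/4 (u(A) = ½ + (-3*(-1))/4 = ½ + (¼)*3 = ½ + ¾ = 5/4)
u(-23)*(-1053 + 1414) = 5*(-1053 + 1414)/4 = (5/4)*361 = 1805/4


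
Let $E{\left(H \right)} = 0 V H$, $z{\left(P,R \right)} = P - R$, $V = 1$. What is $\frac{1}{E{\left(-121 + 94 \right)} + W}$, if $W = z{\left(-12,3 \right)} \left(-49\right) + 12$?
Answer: $\frac{1}{747} \approx 0.0013387$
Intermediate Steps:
$E{\left(H \right)} = 0$ ($E{\left(H \right)} = 0 \cdot 1 H = 0 H = 0$)
$W = 747$ ($W = \left(-12 - 3\right) \left(-49\right) + 12 = \left(-15\right) \left(-49\right) + 12 = 735 + 12 = 747$)
$\frac{1}{E{\left(-121 + 94 \right)} + W} = \frac{1}{0 + 747} = \frac{1}{747}$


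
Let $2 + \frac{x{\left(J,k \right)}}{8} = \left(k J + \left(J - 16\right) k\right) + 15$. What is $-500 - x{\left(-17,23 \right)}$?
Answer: $8596$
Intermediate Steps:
$x{\left(J,k \right)} = 104 + 8 J k + 8 k \left(-16 + J\right)$ ($x{\left(J,k \right)} = -16 + 8 \left(\left(k J + \left(J - 16\right) k\right) + 15\right) = -16 + 8 \left(\left(J k + \left(-16 + J\right) k\right) + 15\right) = -16 + 8 \left(\left(J k + k \left(-16 + J\right)\right) + 15\right) = -16 + 8 \left(15 + J k + k \left(-16 + J\right)\right) = -16 + \left(120 + 8 J k + 8 k \left(-16 + J\right)\right) = 104 + 8 J k + 8 k \left(-16 + J\right)$)
$-500 - x{\left(-17,23 \right)} = -500 - \left(104 - 2944 + 16 \left(-17\right) 23\right) = -500 - \left(104 - 2944 - 6256\right) = -500 - -9096 = -500 + 9096 = 8596$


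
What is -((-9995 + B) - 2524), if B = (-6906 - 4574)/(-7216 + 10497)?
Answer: 41086319/3281 ≈ 12523.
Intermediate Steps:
B = -11480/3281 ≈ -3.4989
-((-9995 + B) - 2524) = -((-9995 - 11480/3281) - 2524) = -(-32805075/3281 - 2524) = -1*(-41086319/3281) = 41086319/3281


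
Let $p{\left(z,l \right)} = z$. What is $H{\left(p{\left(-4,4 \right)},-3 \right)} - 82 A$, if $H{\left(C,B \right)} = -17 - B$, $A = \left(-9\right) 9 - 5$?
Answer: $7038$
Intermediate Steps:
$A = -86$ ($A = -81 - 5 = -86$)
$H{\left(p{\left(-4,4 \right)},-3 \right)} - 82 A = \left(-17 - -3\right) - -7052 = \left(-17 + 3\right) + 7052 = -14 + 7052 = 7038$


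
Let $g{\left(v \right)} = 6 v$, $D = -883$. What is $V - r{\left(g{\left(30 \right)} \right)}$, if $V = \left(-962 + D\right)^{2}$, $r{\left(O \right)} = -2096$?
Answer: $3406121$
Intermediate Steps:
$V = 3404025$ ($V = \left(-962 - 883\right)^{2} = \left(-1845\right)^{2} = 3404025$)
$V - r{\left(g{\left(30 \right)} \right)} = 3404025 - -2096 = 3404025 + 2096 = 3406121$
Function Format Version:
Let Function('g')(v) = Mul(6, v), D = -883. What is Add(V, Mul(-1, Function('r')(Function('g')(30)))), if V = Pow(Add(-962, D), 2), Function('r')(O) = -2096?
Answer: 3406121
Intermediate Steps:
V = 3404025 (V = Pow(Add(-962, -883), 2) = Pow(-1845, 2) = 3404025)
Add(V, Mul(-1, Function('r')(Function('g')(30)))) = Add(3404025, Mul(-1, -2096)) = Add(3404025, 2096) = 3406121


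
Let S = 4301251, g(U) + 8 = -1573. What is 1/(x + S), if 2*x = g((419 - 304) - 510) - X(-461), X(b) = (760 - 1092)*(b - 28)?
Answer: 2/8438573 ≈ 2.3701e-7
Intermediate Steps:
X(b) = 9296 - 332*b (X(b) = -332*(-28 + b) = 9296 - 332*b)
g(U) = -1581 (g(U) = -8 - 1573 = -1581)
x = -163929/2 (x = (-1581 - (9296 - 332*(-461)))/2 = (-1581 - (9296 + 153052))/2 = (-1581 - 1*162348)/2 = (-1581 - 162348)/2 = (½)*(-163929) = -163929/2 ≈ -81965.)
1/(x + S) = 1/(-163929/2 + 4301251) = 1/(8438573/2) = 2/8438573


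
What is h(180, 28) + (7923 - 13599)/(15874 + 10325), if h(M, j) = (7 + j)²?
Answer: 10696033/8733 ≈ 1224.8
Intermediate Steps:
h(180, 28) + (7923 - 13599)/(15874 + 10325) = (7 + 28)² + (7923 - 13599)/(15874 + 10325) = 35² - 5676/26199 = 1225 - 5676*1/26199 = 1225 - 1892/8733 = 10696033/8733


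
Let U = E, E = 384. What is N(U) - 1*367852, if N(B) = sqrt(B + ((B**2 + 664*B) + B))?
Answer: -367852 + 240*sqrt(7) ≈ -3.6722e+5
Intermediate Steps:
U = 384
N(B) = sqrt(B**2 + 666*B) (N(B) = sqrt(B + (B**2 + 665*B)) = sqrt(B**2 + 666*B))
N(U) - 1*367852 = sqrt(384*(666 + 384)) - 1*367852 = sqrt(384*1050) - 367852 = sqrt(403200) - 367852 = 240*sqrt(7) - 367852 = -367852 + 240*sqrt(7)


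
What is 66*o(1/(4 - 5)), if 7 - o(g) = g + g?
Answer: 594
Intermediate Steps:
o(g) = 7 - 2*g (o(g) = 7 - (g + g) = 7 - 2*g)
66*o(1/(4 - 5)) = 66*(7 - 2/(4 - 5)) = 66*(7 - 2/(-1)) = 66*(7 - 2*(-1)) = 66*(7 + 2) = 66*9 = 594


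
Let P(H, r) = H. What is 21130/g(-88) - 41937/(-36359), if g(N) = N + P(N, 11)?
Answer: -380442379/3199592 ≈ -118.90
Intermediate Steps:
g(N) = 2*N (g(N) = N + N = 2*N)
21130/g(-88) - 41937/(-36359) = 21130/((2*(-88))) - 41937/(-36359) = 21130/(-176) - 41937*(-1/36359) = 21130*(-1/176) + 41937/36359 = -10565/88 + 41937/36359 = -380442379/3199592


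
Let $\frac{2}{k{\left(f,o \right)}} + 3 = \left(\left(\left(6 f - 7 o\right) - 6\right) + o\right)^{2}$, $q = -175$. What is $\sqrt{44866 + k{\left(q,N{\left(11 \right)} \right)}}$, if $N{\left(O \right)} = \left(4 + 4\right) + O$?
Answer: $\frac{2 \sqrt{21018363766149297}}{1368897} \approx 211.82$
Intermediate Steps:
$N{\left(O \right)} = 8 + O$
$k{\left(f,o \right)} = \frac{2}{-3 + \left(-6 - 6 o + 6 f\right)^{2}}$ ($k{\left(f,o \right)} = \frac{2}{-3 + \left(\left(\left(6 f - 7 o\right) - 6\right) + o\right)^{2}} = \frac{2}{-3 + \left(\left(\left(- 7 o + 6 f\right) - 6\right) + o\right)^{2}} = \frac{2}{-3 + \left(\left(-6 - 7 o + 6 f\right) + o\right)^{2}} = \frac{2}{-3 + \left(-6 - 6 o + 6 f\right)^{2}}$)
$\sqrt{44866 + k{\left(q,N{\left(11 \right)} \right)}} = \sqrt{44866 + \frac{2}{3 \left(-1 + 12 \left(1 + \left(8 + 11\right) - -175\right)^{2}\right)}} = \sqrt{44866 + \frac{2}{3 \left(-1 + 12 \left(1 + 19 + 175\right)^{2}\right)}} = \sqrt{44866 + \frac{2}{3 \left(-1 + 12 \cdot 195^{2}\right)}} = \sqrt{44866 + \frac{2}{3 \left(-1 + 12 \cdot 38025\right)}} = \sqrt{44866 + \frac{2}{3 \left(-1 + 456300\right)}} = \sqrt{44866 + \frac{2}{3 \cdot 456299}} = \sqrt{44866 + \frac{2}{3} \cdot \frac{1}{456299}} = \sqrt{44866 + \frac{2}{1368897}} = \sqrt{\frac{61416932804}{1368897}} = \frac{2 \sqrt{21018363766149297}}{1368897}$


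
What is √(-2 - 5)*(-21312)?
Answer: -21312*I*√7 ≈ -56386.0*I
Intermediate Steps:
√(-2 - 5)*(-21312) = √(-7)*(-21312) = (I*√7)*(-21312) = -21312*I*√7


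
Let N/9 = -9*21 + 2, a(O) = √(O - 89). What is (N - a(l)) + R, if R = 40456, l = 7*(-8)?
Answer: 38773 - I*√145 ≈ 38773.0 - 12.042*I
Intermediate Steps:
l = -56
a(O) = √(-89 + O)
N = -1683 (N = 9*(-9*21 + 2) = 9*(-189 + 2) = 9*(-187) = -1683)
(N - a(l)) + R = (-1683 - √(-89 - 56)) + 40456 = (-1683 - √(-145)) + 40456 = (-1683 - I*√145) + 40456 = 38773 - I*√145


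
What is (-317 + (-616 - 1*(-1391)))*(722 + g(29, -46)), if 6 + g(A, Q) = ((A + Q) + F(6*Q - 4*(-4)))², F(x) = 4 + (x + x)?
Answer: 130440690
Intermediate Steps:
F(x) = 4 + 2*x
g(A, Q) = -6 + (36 + A + 13*Q)² (g(A, Q) = -6 + ((A + Q) + (4 + 2*(6*Q - 4*(-4))))² = -6 + ((A + Q) + (4 + 2*(6*Q + 16)))² = -6 + ((A + Q) + (4 + 2*(16 + 6*Q)))² = -6 + ((A + Q) + (4 + (32 + 12*Q)))² = -6 + ((A + Q) + (36 + 12*Q))² = -6 + (36 + A + 13*Q)²)
(-317 + (-616 - 1*(-1391)))*(722 + g(29, -46)) = (-317 + (-616 - 1*(-1391)))*(722 + (-6 + (36 + 29 + 13*(-46))²)) = (-317 + (-616 + 1391))*(722 + (-6 + (36 + 29 - 598)²)) = (-317 + 775)*(722 + (-6 + (-533)²)) = 458*(722 + (-6 + 284089)) = 458*(722 + 284083) = 458*284805 = 130440690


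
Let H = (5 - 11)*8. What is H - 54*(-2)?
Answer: 60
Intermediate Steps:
H = -48 (H = -6*8 = -48)
H - 54*(-2) = -48 - 54*(-2) = -48 + 108 = 60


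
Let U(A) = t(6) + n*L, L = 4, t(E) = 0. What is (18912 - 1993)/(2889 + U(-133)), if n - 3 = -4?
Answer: 16919/2885 ≈ 5.8645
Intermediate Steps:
n = -1 (n = 3 - 4 = -1)
U(A) = -4 (U(A) = 0 - 1*4 = 0 - 4 = -4)
(18912 - 1993)/(2889 + U(-133)) = (18912 - 1993)/(2889 - 4) = 16919/2885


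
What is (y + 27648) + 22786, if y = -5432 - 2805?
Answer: 42197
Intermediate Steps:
y = -8237
(y + 27648) + 22786 = (-8237 + 27648) + 22786 = 19411 + 22786 = 42197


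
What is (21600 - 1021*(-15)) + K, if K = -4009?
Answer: 32906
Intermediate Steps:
(21600 - 1021*(-15)) + K = (21600 - 1021*(-15)) - 4009 = (21600 + 15315) - 4009 = 36915 - 4009 = 32906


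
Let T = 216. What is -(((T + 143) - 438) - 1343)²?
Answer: -2022084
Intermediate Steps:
-(((T + 143) - 438) - 1343)² = -(((216 + 143) - 438) - 1343)² = -((359 - 438) - 1343)² = -(-79 - 1343)² = -1*(-1422)² = -1*2022084 = -2022084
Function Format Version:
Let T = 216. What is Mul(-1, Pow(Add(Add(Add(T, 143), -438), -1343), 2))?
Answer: -2022084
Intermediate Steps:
Mul(-1, Pow(Add(Add(Add(T, 143), -438), -1343), 2)) = Mul(-1, Pow(Add(Add(Add(216, 143), -438), -1343), 2)) = Mul(-1, Pow(Add(Add(359, -438), -1343), 2)) = Mul(-1, Pow(Add(-79, -1343), 2)) = Mul(-1, Pow(-1422, 2)) = Mul(-1, 2022084) = -2022084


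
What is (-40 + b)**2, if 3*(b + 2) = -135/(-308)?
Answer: 166177881/94864 ≈ 1751.7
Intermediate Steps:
b = -571/308 (b = -2 + (-135/(-308))/3 = -2 + (-135*(-1/308))/3 = -2 + (1/3)*(135/308) = -2 + 45/308 = -571/308 ≈ -1.8539)
(-40 + b)**2 = (-40 - 571/308)**2 = (-12891/308)**2 = 166177881/94864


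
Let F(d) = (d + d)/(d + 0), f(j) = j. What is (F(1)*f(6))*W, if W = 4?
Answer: 48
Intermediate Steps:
F(d) = 2 (F(d) = (2*d)/d = 2)
(F(1)*f(6))*W = (2*6)*4 = 12*4 = 48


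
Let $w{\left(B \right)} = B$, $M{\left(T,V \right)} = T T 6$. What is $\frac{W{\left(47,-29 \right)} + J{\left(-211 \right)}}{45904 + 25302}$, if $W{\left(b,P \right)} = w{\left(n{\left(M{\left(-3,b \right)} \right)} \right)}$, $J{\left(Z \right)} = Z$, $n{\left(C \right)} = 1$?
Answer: $- \frac{105}{35603} \approx -0.0029492$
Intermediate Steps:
$M{\left(T,V \right)} = 6 T^{2}$ ($M{\left(T,V \right)} = T^{2} \cdot 6 = 6 T^{2}$)
$W{\left(b,P \right)} = 1$
$\frac{W{\left(47,-29 \right)} + J{\left(-211 \right)}}{45904 + 25302} = \frac{1 - 211}{45904 + 25302} = - \frac{210}{71206} = \left(-210\right) \frac{1}{71206} = - \frac{105}{35603}$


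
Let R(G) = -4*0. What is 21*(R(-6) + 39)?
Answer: 819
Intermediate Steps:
R(G) = 0
21*(R(-6) + 39) = 21*(0 + 39) = 21*39 = 819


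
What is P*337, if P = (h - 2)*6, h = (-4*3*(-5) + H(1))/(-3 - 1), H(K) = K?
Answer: -69759/2 ≈ -34880.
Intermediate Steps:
h = -61/4 (h = (-4*3*(-5) + 1)/(-3 - 1) = (-12*(-5) + 1)/(-4) = (60 + 1)*(-¼) = 61*(-¼) = -61/4 ≈ -15.250)
P = -207/2 (P = (-61/4 - 2)*6 = -69/4*6 = -207/2 ≈ -103.50)
P*337 = -207/2*337 = -69759/2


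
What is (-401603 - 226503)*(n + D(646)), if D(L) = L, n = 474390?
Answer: -298372961816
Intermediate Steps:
(-401603 - 226503)*(n + D(646)) = (-401603 - 226503)*(474390 + 646) = -628106*475036 = -298372961816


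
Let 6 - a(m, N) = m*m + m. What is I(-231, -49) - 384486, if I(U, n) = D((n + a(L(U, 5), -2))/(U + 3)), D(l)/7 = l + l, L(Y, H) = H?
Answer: -43830893/114 ≈ -3.8448e+5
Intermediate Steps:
a(m, N) = 6 - m - m² (a(m, N) = 6 - (m*m + m) = 6 - (m² + m) = 6 - (m + m²) = 6 + (-m - m²) = 6 - m - m²)
D(l) = 14*l (D(l) = 7*(l + l) = 7*(2*l) = 14*l)
I(U, n) = 14*(-24 + n)/(3 + U) (I(U, n) = 14*((n + (6 - 1*5 - 1*5²))/(U + 3)) = 14*((n + (6 - 5 - 1*25))/(3 + U)) = 14*((n + (6 - 5 - 25))/(3 + U)) = 14*((n - 24)/(3 + U)) = 14*((-24 + n)/(3 + U)) = 14*(-24 + n)/(3 + U))
I(-231, -49) - 384486 = 14*(-24 - 49)/(3 - 231) - 384486 = 14*(-73)/(-228) - 384486 = 14*(-1/228)*(-73) - 384486 = 511/114 - 384486 = -43830893/114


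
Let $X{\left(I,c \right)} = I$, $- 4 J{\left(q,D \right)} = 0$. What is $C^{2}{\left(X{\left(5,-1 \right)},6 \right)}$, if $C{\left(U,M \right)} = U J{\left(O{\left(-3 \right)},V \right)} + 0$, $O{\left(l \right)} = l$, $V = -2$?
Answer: $0$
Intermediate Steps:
$J{\left(q,D \right)} = 0$ ($J{\left(q,D \right)} = \left(- \frac{1}{4}\right) 0 = 0$)
$C{\left(U,M \right)} = 0$ ($C{\left(U,M \right)} = U 0 + 0 = 0 + 0 = 0$)
$C^{2}{\left(X{\left(5,-1 \right)},6 \right)} = 0^{2} = 0$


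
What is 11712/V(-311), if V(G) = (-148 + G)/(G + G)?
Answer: 2428288/153 ≈ 15871.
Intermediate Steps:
V(G) = (-148 + G)/(2*G) (V(G) = (-148 + G)/((2*G)) = (-148 + G)*(1/(2*G)) = (-148 + G)/(2*G))
11712/V(-311) = 11712/(((½)*(-148 - 311)/(-311))) = 11712/(((½)*(-1/311)*(-459))) = 11712/(459/622) = 11712*(622/459) = 2428288/153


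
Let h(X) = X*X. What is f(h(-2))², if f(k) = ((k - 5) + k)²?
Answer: 81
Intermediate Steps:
h(X) = X²
f(k) = (-5 + 2*k)² (f(k) = ((-5 + k) + k)² = (-5 + 2*k)²)
f(h(-2))² = ((-5 + 2*(-2)²)²)² = ((-5 + 2*4)²)² = ((-5 + 8)²)² = (3²)² = 9² = 81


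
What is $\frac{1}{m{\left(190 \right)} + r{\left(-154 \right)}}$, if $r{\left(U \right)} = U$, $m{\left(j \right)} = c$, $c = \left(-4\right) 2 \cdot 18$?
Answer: $- \frac{1}{298} \approx -0.0033557$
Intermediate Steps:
$c = -144$ ($c = \left(-8\right) 18 = -144$)
$m{\left(j \right)} = -144$
$\frac{1}{m{\left(190 \right)} + r{\left(-154 \right)}} = \frac{1}{-144 - 154} = \frac{1}{-298} = - \frac{1}{298}$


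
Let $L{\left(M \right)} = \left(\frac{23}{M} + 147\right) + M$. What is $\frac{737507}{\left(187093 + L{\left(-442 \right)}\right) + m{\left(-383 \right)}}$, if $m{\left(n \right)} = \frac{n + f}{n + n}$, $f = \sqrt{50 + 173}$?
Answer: $\frac{3948039570782740544124}{999973782380206000301} + \frac{27591763810442 \sqrt{223}}{999973782380206000301} \approx 3.9481$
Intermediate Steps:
$f = \sqrt{223} \approx 14.933$
$L{\left(M \right)} = 147 + M + \frac{23}{M}$ ($L{\left(M \right)} = \left(147 + \frac{23}{M}\right) + M = 147 + M + \frac{23}{M}$)
$m{\left(n \right)} = \frac{n + \sqrt{223}}{2 n}$ ($m{\left(n \right)} = \frac{n + \sqrt{223}}{n + n} = \frac{n + \sqrt{223}}{2 n}$)
$\frac{737507}{\left(187093 + L{\left(-442 \right)}\right) + m{\left(-383 \right)}} = \frac{737507}{\left(187093 + \left(147 - 442 + \frac{23}{-442}\right)\right) + \frac{-383 + \sqrt{223}}{2 \left(-383\right)}} = \frac{737507}{\left(187093 + \left(147 - 442 + 23 \left(- \frac{1}{442}\right)\right)\right) + \frac{1}{2} \left(- \frac{1}{383}\right) \left(-383 + \sqrt{223}\right)} = \frac{737507}{\left(187093 - \frac{130413}{442}\right) + \left(\frac{1}{2} - \frac{\sqrt{223}}{766}\right)} = \frac{737507}{\frac{82564693}{442} + \left(\frac{1}{2} - \frac{\sqrt{223}}{766}\right)} = \frac{737507}{\frac{41282457}{221} - \frac{\sqrt{223}}{766}}$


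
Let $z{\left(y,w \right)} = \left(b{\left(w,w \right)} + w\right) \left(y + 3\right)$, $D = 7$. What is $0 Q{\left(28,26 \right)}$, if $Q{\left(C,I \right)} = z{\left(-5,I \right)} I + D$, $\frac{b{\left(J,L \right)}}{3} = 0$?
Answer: $0$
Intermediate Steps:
$b{\left(J,L \right)} = 0$ ($b{\left(J,L \right)} = 3 \cdot 0 = 0$)
$z{\left(y,w \right)} = w \left(3 + y\right)$ ($z{\left(y,w \right)} = \left(0 + w\right) \left(y + 3\right) = w \left(3 + y\right)$)
$Q{\left(C,I \right)} = 7 - 2 I^{2}$ ($Q{\left(C,I \right)} = I \left(3 - 5\right) I + 7 = I \left(-2\right) I + 7 = - 2 I I + 7 = - 2 I^{2} + 7 = 7 - 2 I^{2}$)
$0 Q{\left(28,26 \right)} = 0 \left(7 - 2 \cdot 26^{2}\right) = 0 \left(7 - 1352\right) = 0 \left(-1345\right) = 0$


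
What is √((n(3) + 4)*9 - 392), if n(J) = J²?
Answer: 5*I*√11 ≈ 16.583*I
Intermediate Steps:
√((n(3) + 4)*9 - 392) = √((3² + 4)*9 - 392) = √((9 + 4)*9 - 392) = √(13*9 - 392) = √(117 - 392) = √(-275) = 5*I*√11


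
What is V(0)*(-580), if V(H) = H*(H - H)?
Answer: 0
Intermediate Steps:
V(H) = 0 (V(H) = H*0 = 0)
V(0)*(-580) = 0*(-580) = 0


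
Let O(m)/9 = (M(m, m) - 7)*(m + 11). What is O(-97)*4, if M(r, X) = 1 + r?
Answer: 318888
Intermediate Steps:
O(m) = 9*(-6 + m)*(11 + m) (O(m) = 9*(((1 + m) - 7)*(m + 11)) = 9*((-6 + m)*(11 + m)) = 9*(-6 + m)*(11 + m))
O(-97)*4 = (-594 + 9*(-97)**2 + 45*(-97))*4 = (-594 + 9*9409 - 4365)*4 = (-594 + 84681 - 4365)*4 = 79722*4 = 318888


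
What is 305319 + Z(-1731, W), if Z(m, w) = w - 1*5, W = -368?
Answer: 304946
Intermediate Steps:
Z(m, w) = -5 + w (Z(m, w) = w - 5 = -5 + w)
305319 + Z(-1731, W) = 305319 + (-5 - 368) = 305319 - 373 = 304946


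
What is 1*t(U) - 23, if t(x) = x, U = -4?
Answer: -27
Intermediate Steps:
1*t(U) - 23 = 1*(-4) - 23 = -4 - 23 = -27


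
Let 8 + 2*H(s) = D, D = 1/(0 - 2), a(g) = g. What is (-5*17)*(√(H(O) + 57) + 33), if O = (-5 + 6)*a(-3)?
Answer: -2805 - 85*√211/2 ≈ -3422.3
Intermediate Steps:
O = -3 (O = (-5 + 6)*(-3) = 1*(-3) = -3)
D = -½ (D = 1/(-2) = -½ ≈ -0.50000)
H(s) = -17/4 (H(s) = -4 + (½)*(-½) = -4 - ¼ = -17/4)
(-5*17)*(√(H(O) + 57) + 33) = (-5*17)*(√(-17/4 + 57) + 33) = -85*(√(211/4) + 33) = -85*(√211/2 + 33) = -85*(33 + √211/2) = -2805 - 85*√211/2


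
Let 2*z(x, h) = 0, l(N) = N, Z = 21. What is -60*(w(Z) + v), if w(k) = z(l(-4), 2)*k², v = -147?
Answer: 8820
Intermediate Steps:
z(x, h) = 0 (z(x, h) = (½)*0 = 0)
w(k) = 0 (w(k) = 0*k² = 0)
-60*(w(Z) + v) = -60*(0 - 147) = -60*(-147) = 8820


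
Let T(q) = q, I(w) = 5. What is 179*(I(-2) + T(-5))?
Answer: 0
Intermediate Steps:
179*(I(-2) + T(-5)) = 179*(5 - 5) = 179*0 = 0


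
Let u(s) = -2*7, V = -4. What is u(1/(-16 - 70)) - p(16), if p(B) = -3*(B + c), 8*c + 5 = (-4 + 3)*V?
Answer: 269/8 ≈ 33.625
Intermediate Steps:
c = -⅛ (c = -5/8 + ((-4 + 3)*(-4))/8 = -5/8 + (-1*(-4))/8 = -5/8 + (⅛)*4 = -5/8 + ½ = -⅛ ≈ -0.12500)
u(s) = -14
p(B) = 3/8 - 3*B (p(B) = -3*(B - ⅛) = -3*(-⅛ + B) = 3/8 - 3*B)
u(1/(-16 - 70)) - p(16) = -14 - (3/8 - 3*16) = -14 - (3/8 - 48) = -14 - 1*(-381/8) = -14 + 381/8 = 269/8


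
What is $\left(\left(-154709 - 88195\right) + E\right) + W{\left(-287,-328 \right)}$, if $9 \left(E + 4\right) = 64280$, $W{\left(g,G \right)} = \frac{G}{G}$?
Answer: $- \frac{2121883}{9} \approx -2.3576 \cdot 10^{5}$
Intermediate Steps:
$W{\left(g,G \right)} = 1$
$E = \frac{64244}{9}$ ($E = -4 + \frac{1}{9} \cdot 64280 = -4 + \frac{64280}{9} = \frac{64244}{9} \approx 7138.2$)
$\left(\left(-154709 - 88195\right) + E\right) + W{\left(-287,-328 \right)} = \left(\left(-154709 - 88195\right) + \frac{64244}{9}\right) + 1 = \left(-242904 + \frac{64244}{9}\right) + 1 = - \frac{2121892}{9} + 1 = - \frac{2121883}{9}$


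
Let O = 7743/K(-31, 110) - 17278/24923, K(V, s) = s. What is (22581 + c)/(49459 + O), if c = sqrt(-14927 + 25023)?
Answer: 61906488930/135784410479 + 10966120*sqrt(631)/135784410479 ≈ 0.45795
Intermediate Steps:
c = 4*sqrt(631) (c = sqrt(10096) = 4*sqrt(631) ≈ 100.48)
O = 191078209/2741530 (O = 7743/110 - 17278/24923 = 191078209/2741530 ≈ 69.698)
(22581 + c)/(49459 + O) = (22581 + 4*sqrt(631))/(49459 + 191078209/2741530) = (22581 + 4*sqrt(631))/(135784410479/2741530) = (22581 + 4*sqrt(631))*(2741530/135784410479) = 61906488930/135784410479 + 10966120*sqrt(631)/135784410479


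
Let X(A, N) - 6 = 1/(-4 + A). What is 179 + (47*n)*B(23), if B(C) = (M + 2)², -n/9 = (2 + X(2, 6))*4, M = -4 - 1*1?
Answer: -114031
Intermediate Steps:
X(A, N) = 6 + 1/(-4 + A)
M = -5 (M = -4 - 1 = -5)
n = -270 (n = -9*(2 + (-23 + 6*2)/(-4 + 2))*4 = -9*(2 + (-23 + 12)/(-2))*4 = -9*(2 - ½*(-11))*4 = -9*(2 + 11/2)*4 = -135*4/2 = -9*30 = -270)
B(C) = 9 (B(C) = (-5 + 2)² = (-3)² = 9)
179 + (47*n)*B(23) = 179 + (47*(-270))*9 = 179 - 12690*9 = 179 - 114210 = -114031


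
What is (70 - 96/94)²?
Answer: 10510564/2209 ≈ 4758.1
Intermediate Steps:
(70 - 96/94)² = (70 - 96*1/94)² = (70 - 48/47)² = (3242/47)² = 10510564/2209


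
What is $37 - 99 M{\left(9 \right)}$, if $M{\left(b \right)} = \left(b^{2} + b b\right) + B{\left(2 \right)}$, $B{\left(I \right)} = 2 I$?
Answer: $-16397$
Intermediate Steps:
$M{\left(b \right)} = 4 + 2 b^{2}$ ($M{\left(b \right)} = \left(b^{2} + b b\right) + 2 \cdot 2 = \left(b^{2} + b^{2}\right) + 4 = 2 b^{2} + 4 = 4 + 2 b^{2}$)
$37 - 99 M{\left(9 \right)} = 37 - 99 \left(4 + 2 \cdot 9^{2}\right) = 37 - 99 \left(4 + 2 \cdot 81\right) = 37 - 99 \left(4 + 162\right) = 37 - 16434 = -16397$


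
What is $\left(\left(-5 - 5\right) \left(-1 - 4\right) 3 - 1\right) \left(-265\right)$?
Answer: $-39485$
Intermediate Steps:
$\left(\left(-5 - 5\right) \left(-1 - 4\right) 3 - 1\right) \left(-265\right) = \left(\left(-10\right) \left(-5\right) 3 - 1\right) \left(-265\right) = \left(50 \cdot 3 - 1\right) \left(-265\right) = \left(150 - 1\right) \left(-265\right) = 149 \left(-265\right) = -39485$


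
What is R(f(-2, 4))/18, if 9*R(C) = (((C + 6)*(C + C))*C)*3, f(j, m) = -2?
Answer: 16/27 ≈ 0.59259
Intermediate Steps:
R(C) = 2*C²*(6 + C)/3 (R(C) = ((((C + 6)*(C + C))*C)*3)/9 = ((((6 + C)*(2*C))*C)*3)/9 = (((2*C*(6 + C))*C)*3)/9 = ((2*C²*(6 + C))*3)/9 = (6*C²*(6 + C))/9 = 2*C²*(6 + C)/3)
R(f(-2, 4))/18 = ((⅔)*(-2)²*(6 - 2))/18 = ((⅔)*4*4)*(1/18) = (32/3)*(1/18) = 16/27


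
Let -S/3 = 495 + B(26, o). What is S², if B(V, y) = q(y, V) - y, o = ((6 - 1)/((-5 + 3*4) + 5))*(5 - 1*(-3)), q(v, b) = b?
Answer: 2411809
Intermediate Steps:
o = 10/3 (o = (5/((-5 + 12) + 5))*(5 + 3) = (5/(7 + 5))*8 = (5/12)*8 = 10/3 ≈ 3.3333)
B(V, y) = V - y
S = -1553 (S = -3*(495 + (26 - 1*10/3)) = -3*(495 + (26 - 10/3)) = -3*(495 + 68/3) = -3*1553/3 = -1553)
S² = (-1553)² = 2411809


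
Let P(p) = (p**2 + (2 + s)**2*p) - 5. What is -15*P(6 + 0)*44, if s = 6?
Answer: -273900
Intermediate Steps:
P(p) = -5 + p**2 + 64*p (P(p) = (p**2 + (2 + 6)**2*p) - 5 = (p**2 + 8**2*p) - 5 = (p**2 + 64*p) - 5 = -5 + p**2 + 64*p)
-15*P(6 + 0)*44 = -15*(-5 + (6 + 0)**2 + 64*(6 + 0))*44 = -15*(-5 + 6**2 + 64*6)*44 = -15*(-5 + 36 + 384)*44 = -15*415*44 = -6225*44 = -273900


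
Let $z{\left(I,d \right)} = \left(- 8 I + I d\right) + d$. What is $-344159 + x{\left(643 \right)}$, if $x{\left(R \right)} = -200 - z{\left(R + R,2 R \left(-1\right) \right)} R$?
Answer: $1070488551$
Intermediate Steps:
$z{\left(I,d \right)} = d - 8 I + I d$
$x{\left(R \right)} = -200 - R \left(- 18 R - 4 R^{2}\right)$ ($x{\left(R \right)} = -200 - \left(2 R \left(-1\right) - 8 \left(R + R\right) + \left(R + R\right) 2 R \left(-1\right)\right) R = -200 - \left(- 2 R - 8 \cdot 2 R + 2 R \left(- 2 R\right)\right) R = -200 - \left(- 2 R - 16 R - 4 R^{2}\right) R = -200 - \left(- 18 R - 4 R^{2}\right) R = -200 - R \left(- 18 R - 4 R^{2}\right)$)
$-344159 + x{\left(643 \right)} = -344159 + \left(-200 + 4 \cdot 643^{3} + 18 \cdot 643^{2}\right) = -344159 + \left(-200 + 4 \cdot 265847707 + 18 \cdot 413449\right) = -344159 + \left(-200 + 1063390828 + 7442082\right) = -344159 + 1070832710 = 1070488551$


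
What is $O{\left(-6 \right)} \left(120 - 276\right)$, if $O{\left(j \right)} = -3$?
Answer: $468$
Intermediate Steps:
$O{\left(-6 \right)} \left(120 - 276\right) = - 3 \left(120 - 276\right) = \left(-3\right) \left(-156\right) = 468$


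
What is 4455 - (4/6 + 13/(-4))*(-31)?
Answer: 52499/12 ≈ 4374.9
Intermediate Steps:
4455 - (4/6 + 13/(-4))*(-31) = 4455 - (4*(1/6) + 13*(-1/4))*(-31) = 4455 - (2/3 - 13/4)*(-31) = 4455 - (-31)*(-31)/12 = 4455 - 1*961/12 = 4455 - 961/12 = 52499/12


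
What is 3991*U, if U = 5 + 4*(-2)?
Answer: -11973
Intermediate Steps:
U = -3 (U = 5 - 8 = -3)
3991*U = 3991*(-3) = -11973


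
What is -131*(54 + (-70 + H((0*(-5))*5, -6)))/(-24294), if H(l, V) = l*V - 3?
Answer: -2489/24294 ≈ -0.10245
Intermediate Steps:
H(l, V) = -3 + V*l (H(l, V) = V*l - 3 = -3 + V*l)
-131*(54 + (-70 + H((0*(-5))*5, -6)))/(-24294) = -131*(54 + (-70 + (-3 - 6*0*(-5)*5)))/(-24294) = -131*(54 + (-70 + (-3 - 0*5)))*(-1/24294) = -131*(54 + (-70 + (-3 - 6*0)))*(-1/24294) = -131*(54 + (-70 + (-3 + 0)))*(-1/24294) = -131*(54 + (-70 - 3))*(-1/24294) = -131*(54 - 73)*(-1/24294) = -131*(-19)*(-1/24294) = 2489*(-1/24294) = -2489/24294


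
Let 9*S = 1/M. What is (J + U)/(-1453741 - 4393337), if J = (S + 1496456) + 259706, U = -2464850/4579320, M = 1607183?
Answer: -3877501906725075595/12910006618220776104 ≈ -0.30035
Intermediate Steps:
U = -246485/457932 (U = -2464850*1/4579320 = -246485/457932 ≈ -0.53826)
S = 1/14464647 (S = (1/9)/1607183 = (1/9)*(1/1607183) = 1/14464647 ≈ 6.9134e-8)
J = 25402263404815/14464647 (J = (1/14464647 + 1496456) + 259706 = 21645707791033/14464647 + 259706 = 25402263404815/14464647 ≈ 1.7562e+6)
(J + U)/(-1453741 - 4393337) = (25402263404815/14464647 - 246485/457932)/(-1453741 - 4393337) = (3877501906725075595/2207941576668)/(-5847078) = (3877501906725075595/2207941576668)*(-1/5847078) = -3877501906725075595/12910006618220776104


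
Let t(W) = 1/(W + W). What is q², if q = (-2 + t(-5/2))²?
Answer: 14641/625 ≈ 23.426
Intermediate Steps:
t(W) = 1/(2*W)
q = 121/25 (q = (-2 + 1/(2*((-5/2))))² = (-2 + 1/(2*((-5*½))))² = (-2 + 1/(2*(-5/2)))² = (-2 + (½)*(-⅖))² = (-2 - ⅕)² = (-11/5)² = 121/25 ≈ 4.8400)
q² = (121/25)² = 14641/625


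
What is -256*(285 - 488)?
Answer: 51968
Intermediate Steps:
-256*(285 - 488) = -256*(-203) = 51968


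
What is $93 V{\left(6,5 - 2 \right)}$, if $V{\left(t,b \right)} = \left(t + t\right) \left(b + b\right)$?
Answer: $6696$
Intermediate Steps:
$V{\left(t,b \right)} = 4 b t$ ($V{\left(t,b \right)} = 2 t 2 b = 4 b t$)
$93 V{\left(6,5 - 2 \right)} = 93 \cdot 4 \left(5 - 2\right) 6 = 93 \cdot 4 \cdot 3 \cdot 6 = 93 \cdot 72 = 6696$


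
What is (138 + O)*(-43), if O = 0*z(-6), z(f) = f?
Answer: -5934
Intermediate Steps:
O = 0 (O = 0*(-6) = 0)
(138 + O)*(-43) = (138 + 0)*(-43) = 138*(-43) = -5934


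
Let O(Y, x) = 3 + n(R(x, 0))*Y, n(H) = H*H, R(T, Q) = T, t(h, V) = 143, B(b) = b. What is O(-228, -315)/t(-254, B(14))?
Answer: -22623297/143 ≈ -1.5820e+5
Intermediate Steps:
n(H) = H**2
O(Y, x) = 3 + Y*x**2 (O(Y, x) = 3 + x**2*Y = 3 + Y*x**2)
O(-228, -315)/t(-254, B(14)) = (3 - 228*(-315)**2)/143 = (3 - 228*99225)*(1/143) = (3 - 22623300)*(1/143) = -22623297*1/143 = -22623297/143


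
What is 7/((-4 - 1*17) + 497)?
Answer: 1/68 ≈ 0.014706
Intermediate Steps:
7/((-4 - 1*17) + 497) = 7/((-4 - 17) + 497) = 7/(-21 + 497) = 7/476 = (1/476)*7 = 1/68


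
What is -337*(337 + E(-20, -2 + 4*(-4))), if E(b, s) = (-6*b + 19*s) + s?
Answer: -32689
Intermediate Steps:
E(b, s) = -6*b + 20*s
-337*(337 + E(-20, -2 + 4*(-4))) = -337*(337 + (-6*(-20) + 20*(-2 + 4*(-4)))) = -337*(337 + (120 + 20*(-2 - 16))) = -337*(337 + (120 + 20*(-18))) = -337*(337 + (120 - 360)) = -337*(337 - 240) = -337*97 = -32689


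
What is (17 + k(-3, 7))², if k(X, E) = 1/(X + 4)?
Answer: 324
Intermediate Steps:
k(X, E) = 1/(4 + X)
(17 + k(-3, 7))² = (17 + 1/(4 - 3))² = (17 + 1/1)² = (17 + 1)² = 18² = 324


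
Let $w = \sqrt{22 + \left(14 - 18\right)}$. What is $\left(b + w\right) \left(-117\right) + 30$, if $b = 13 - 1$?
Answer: $-1374 - 351 \sqrt{2} \approx -1870.4$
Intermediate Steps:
$b = 12$ ($b = 13 - 1 = 12$)
$w = 3 \sqrt{2}$ ($w = \sqrt{22 + \left(14 - 18\right)} = \sqrt{22 - 4} = \sqrt{18} = 3 \sqrt{2} \approx 4.2426$)
$\left(b + w\right) \left(-117\right) + 30 = \left(12 + 3 \sqrt{2}\right) \left(-117\right) + 30 = \left(-1404 - 351 \sqrt{2}\right) + 30 = -1374 - 351 \sqrt{2}$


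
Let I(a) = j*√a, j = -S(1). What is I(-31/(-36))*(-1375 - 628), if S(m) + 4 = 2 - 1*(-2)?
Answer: 0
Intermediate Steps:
S(m) = 0 (S(m) = -4 + (2 - 1*(-2)) = -4 + (2 + 2) = -4 + 4 = 0)
j = 0 (j = -1*0 = 0)
I(a) = 0 (I(a) = 0*√a = 0)
I(-31/(-36))*(-1375 - 628) = 0*(-1375 - 628) = 0*(-2003) = 0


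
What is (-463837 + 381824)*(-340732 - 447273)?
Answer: 64626654065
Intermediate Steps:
(-463837 + 381824)*(-340732 - 447273) = -82013*(-788005) = 64626654065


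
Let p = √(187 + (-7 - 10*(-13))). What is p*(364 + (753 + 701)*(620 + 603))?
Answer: 1778606*√310 ≈ 3.1316e+7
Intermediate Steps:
p = √310 (p = √(187 + (-7 + 130)) = √(187 + 123) = √310 ≈ 17.607)
p*(364 + (753 + 701)*(620 + 603)) = √310*(364 + (753 + 701)*(620 + 603)) = √310*(364 + 1454*1223) = √310*(364 + 1778242) = √310*1778606 = 1778606*√310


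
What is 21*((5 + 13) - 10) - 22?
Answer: 146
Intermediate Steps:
21*((5 + 13) - 10) - 22 = 21*(18 - 10) - 22 = 21*8 - 22 = 168 - 22 = 146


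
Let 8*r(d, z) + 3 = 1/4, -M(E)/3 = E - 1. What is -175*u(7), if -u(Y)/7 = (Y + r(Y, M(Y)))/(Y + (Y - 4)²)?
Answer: 260925/512 ≈ 509.62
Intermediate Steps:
M(E) = 3 - 3*E (M(E) = -3*(E - 1) = -3*(-1 + E) = 3 - 3*E)
r(d, z) = -11/32 (r(d, z) = -3/8 + (⅛)/4 = -3/8 + (⅛)*(¼) = -3/8 + 1/32 = -11/32)
u(Y) = -7*(-11/32 + Y)/(Y + (-4 + Y)²) (u(Y) = -7*(Y - 11/32)/(Y + (Y - 4)²) = -7*(-11/32 + Y)/(Y + (-4 + Y)²))
-175*u(7) = -175*(77/32 - 7*7)/(7 + (-4 + 7)²) = -175*(77/32 - 49)/(7 + 3²) = -175*(-1491)/((7 + 9)*32) = -175*(-1491)/(16*32) = -175*(-1491/512) = 260925/512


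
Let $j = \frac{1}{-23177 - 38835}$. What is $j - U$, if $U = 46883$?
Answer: $- \frac{2907308597}{62012} \approx -46883.0$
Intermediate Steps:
$j = - \frac{1}{62012}$ ($j = \frac{1}{-62012} = - \frac{1}{62012} \approx -1.6126 \cdot 10^{-5}$)
$j - U = - \frac{1}{62012} - 46883 = - \frac{2907308597}{62012}$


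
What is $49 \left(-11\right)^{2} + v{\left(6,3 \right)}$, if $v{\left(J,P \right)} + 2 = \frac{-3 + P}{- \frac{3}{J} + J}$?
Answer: $5927$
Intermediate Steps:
$v{\left(J,P \right)} = -2 + \frac{-3 + P}{J - \frac{3}{J}}$ ($v{\left(J,P \right)} = -2 + \frac{-3 + P}{- \frac{3}{J} + J} = -2 + \frac{-3 + P}{J - \frac{3}{J}}$)
$49 \left(-11\right)^{2} + v{\left(6,3 \right)} = 49 \left(-11\right)^{2} + \frac{6 - 18 - 2 \cdot 6^{2} + 6 \cdot 3}{-3 + 6^{2}} = 49 \cdot 121 + \frac{6 - 18 - 72 + 18}{-3 + 36} = 5929 + \frac{6 - 18 - 72 + 18}{33} = 5929 + \frac{1}{33} \left(-66\right) = 5929 - 2 = 5927$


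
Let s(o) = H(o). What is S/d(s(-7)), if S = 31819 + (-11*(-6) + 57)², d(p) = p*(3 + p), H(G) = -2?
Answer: -23474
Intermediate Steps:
s(o) = -2
S = 46948 (S = 31819 + (66 + 57)² = 31819 + 123² = 31819 + 15129 = 46948)
S/d(s(-7)) = 46948/((-2*(3 - 2))) = 46948/((-2*1)) = 46948/(-2) = 46948*(-½) = -23474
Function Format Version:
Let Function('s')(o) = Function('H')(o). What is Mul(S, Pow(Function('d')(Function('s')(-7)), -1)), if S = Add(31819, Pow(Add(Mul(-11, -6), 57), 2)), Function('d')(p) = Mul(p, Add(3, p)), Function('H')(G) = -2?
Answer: -23474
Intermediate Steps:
Function('s')(o) = -2
S = 46948 (S = Add(31819, Pow(Add(66, 57), 2)) = Add(31819, Pow(123, 2)) = Add(31819, 15129) = 46948)
Mul(S, Pow(Function('d')(Function('s')(-7)), -1)) = Mul(46948, Pow(Mul(-2, Add(3, -2)), -1)) = Mul(46948, Pow(Mul(-2, 1), -1)) = Mul(46948, Pow(-2, -1)) = Mul(46948, Rational(-1, 2)) = -23474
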